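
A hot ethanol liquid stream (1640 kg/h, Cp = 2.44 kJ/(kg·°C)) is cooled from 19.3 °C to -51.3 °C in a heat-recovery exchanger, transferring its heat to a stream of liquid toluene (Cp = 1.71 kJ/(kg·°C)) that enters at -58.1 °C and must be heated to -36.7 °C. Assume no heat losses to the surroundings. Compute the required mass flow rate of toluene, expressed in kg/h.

ṁ_c = 7720 kg/h

Heat released by hot stream: Q = 1640 × 2.44 × (19.3 − -51.3) = 282510 kJ/h
Energy balance on cold side (adiabatic exchanger): Q = ṁ_c·Cp_c·(T_c,out − T_c,in)
ṁ_c = 282510 / [1.71 × (-36.7 − -58.1)] = 7720.2 kg/h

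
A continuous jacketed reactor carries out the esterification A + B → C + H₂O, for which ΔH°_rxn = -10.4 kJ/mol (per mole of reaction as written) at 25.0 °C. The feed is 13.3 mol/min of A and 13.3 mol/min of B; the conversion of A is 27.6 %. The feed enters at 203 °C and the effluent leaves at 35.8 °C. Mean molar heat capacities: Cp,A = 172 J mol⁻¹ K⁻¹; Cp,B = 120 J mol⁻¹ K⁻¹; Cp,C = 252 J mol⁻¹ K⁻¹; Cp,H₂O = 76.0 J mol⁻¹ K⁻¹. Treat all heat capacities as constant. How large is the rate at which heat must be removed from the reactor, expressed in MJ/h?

Extent of reaction ξ = 0.276 × 13.3 = 3.6708 mol/min
Reaction term: ξ·ΔH°_rxn = 3.6708 × -10.4 = -38.176 kJ/min
Sensible, feed 203→25 °C: -691.28 kJ/min
Outlet flows (mol/min): A 9.6292, B 9.6292, C 3.6708, H₂O 3.6708
Sensible, products 25→35.8 °C: 43.37 kJ/min
Q = ΔH = -686.09 kJ/min = -11.435 kW
Heat removed = 41.165 MJ/h

Q_out = 41.2 MJ/h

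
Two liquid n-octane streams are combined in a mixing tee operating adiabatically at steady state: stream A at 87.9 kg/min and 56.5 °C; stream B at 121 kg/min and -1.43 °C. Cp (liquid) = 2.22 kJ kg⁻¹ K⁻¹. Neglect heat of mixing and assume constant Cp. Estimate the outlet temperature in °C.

Energy balance with Q = 0: Σ ṁᵢCp,ᵢ(T_out − Tᵢ) = 0
T_out = Σ ṁᵢCp,ᵢTᵢ / Σ ṁᵢCp,ᵢ
      = 10641 / 463.76 = 22.946 °C

T_out = 22.9 °C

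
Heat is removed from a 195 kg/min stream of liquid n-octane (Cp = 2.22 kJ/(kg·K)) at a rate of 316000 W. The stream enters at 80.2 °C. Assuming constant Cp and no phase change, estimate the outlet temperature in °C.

T_out = 36.4 °C

Q = 316000 W = 18960 kJ/min
ΔT = Q/(ṁ·Cp) = 18960/(195×2.22) = 43.798 K
T_out = 80.2 − 43.798 = 36.402 °C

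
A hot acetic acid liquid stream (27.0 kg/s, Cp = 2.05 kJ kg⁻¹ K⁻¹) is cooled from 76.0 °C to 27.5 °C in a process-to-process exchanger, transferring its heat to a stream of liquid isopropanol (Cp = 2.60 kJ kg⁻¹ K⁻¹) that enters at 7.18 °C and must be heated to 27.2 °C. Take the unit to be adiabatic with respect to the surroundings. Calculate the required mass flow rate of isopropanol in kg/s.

ṁ_c = 51.6 kg/s

Heat released by hot stream: Q = 27.0 × 2.05 × (76.0 − 27.5) = 2684.5 kJ/s
Energy balance on cold side (adiabatic exchanger): Q = ṁ_c·Cp_c·(T_c,out − T_c,in)
ṁ_c = 2684.5 / [2.60 × (27.2 − 7.18)] = 51.573 kg/s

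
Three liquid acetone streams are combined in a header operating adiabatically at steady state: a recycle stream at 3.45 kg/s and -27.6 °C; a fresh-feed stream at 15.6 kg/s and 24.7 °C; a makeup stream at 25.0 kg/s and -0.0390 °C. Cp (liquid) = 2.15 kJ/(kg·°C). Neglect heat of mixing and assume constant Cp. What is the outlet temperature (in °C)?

T_out = 6.56 °C

Energy balance with Q = 0: Σ ṁᵢCp,ᵢ(T_out − Tᵢ) = 0
Σ ṁᵢCp,ᵢTᵢ = 3.45×2.15×-27.6 + 15.6×2.15×24.7 + 25.0×2.15×-0.0390 = 621.62
Σ ṁᵢCp,ᵢ = 3.45×2.15 + 15.6×2.15 + 25.0×2.15 = 94.707
T_out = 621.62 / 94.707 = 6.5636 °C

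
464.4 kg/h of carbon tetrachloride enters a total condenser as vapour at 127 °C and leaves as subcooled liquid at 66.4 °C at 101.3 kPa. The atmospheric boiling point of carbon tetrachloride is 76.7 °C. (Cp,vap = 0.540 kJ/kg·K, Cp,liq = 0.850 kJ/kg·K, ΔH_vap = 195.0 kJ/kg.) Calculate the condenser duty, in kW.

Q_c = 29.8 kW

vapour 127→76.7 °C: -27.162 kJ/kg
condensation at 76.7 °C: -195 kJ/kg
liquid 76.7→66.4 °C: -8.755 kJ/kg
Δh = -27.162 + -195 + -8.755 = -230.92 kJ/kg
Q = ṁ·Δh = 464.4 kg/h × -230.92 kJ/kg = -107240 kJ/h
|Q| = 29.788 kW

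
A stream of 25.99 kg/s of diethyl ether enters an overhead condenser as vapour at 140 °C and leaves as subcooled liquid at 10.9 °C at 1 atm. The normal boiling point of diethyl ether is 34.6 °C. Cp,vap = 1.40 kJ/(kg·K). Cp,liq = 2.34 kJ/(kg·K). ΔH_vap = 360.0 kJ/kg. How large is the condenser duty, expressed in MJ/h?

vapour 140→34.6 °C: -147.56 kJ/kg
condensation at 34.6 °C: -360 kJ/kg
liquid 34.6→10.9 °C: -55.458 kJ/kg
Δh = -147.56 + -360 + -55.458 = -563.02 kJ/kg
Q = ṁ·Δh = 25.99 kg/s × -563.02 kJ/kg = -14633 kJ/s
|Q| = 14633 kW = 52678 MJ/h

Q_c = 52700 MJ/h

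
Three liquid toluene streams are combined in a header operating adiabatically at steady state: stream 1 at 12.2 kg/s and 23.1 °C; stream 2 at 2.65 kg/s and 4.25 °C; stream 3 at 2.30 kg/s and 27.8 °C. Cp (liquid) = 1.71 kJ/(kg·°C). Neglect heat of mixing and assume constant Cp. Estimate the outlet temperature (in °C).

T_out = 20.8 °C

Energy balance with Q = 0: Σ ṁᵢCp,ᵢ(T_out − Tᵢ) = 0
Σ ṁᵢCp,ᵢTᵢ = 12.2×1.71×23.1 + 2.65×1.71×4.25 + 2.30×1.71×27.8 = 610.51
Σ ṁᵢCp,ᵢ = 12.2×1.71 + 2.65×1.71 + 2.30×1.71 = 29.326
T_out = 610.51 / 29.326 = 20.818 °C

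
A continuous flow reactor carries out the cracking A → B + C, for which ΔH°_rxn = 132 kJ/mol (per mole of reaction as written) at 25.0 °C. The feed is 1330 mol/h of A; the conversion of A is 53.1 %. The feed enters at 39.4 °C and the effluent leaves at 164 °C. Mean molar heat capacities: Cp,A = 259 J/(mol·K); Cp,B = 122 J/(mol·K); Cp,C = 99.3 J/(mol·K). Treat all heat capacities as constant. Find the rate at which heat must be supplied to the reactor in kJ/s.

Q_in = 36.8 kJ/s

Extent of reaction ξ = 0.531 × 1330 = 706.23 mol/h
Reaction term: ξ·ΔH°_rxn = 706.23 × 132 = 93222 kJ/h
Sensible, feed 39.4→25 °C: -4960.4 kJ/h
Outlet flows (mol/h): A 623.77, B 706.23, C 706.23
Sensible, products 25→164 °C: 44180 kJ/h
Q = ΔH = 132440 kJ/h = 36.79 kW
Heat supplied = 36.79 kJ/s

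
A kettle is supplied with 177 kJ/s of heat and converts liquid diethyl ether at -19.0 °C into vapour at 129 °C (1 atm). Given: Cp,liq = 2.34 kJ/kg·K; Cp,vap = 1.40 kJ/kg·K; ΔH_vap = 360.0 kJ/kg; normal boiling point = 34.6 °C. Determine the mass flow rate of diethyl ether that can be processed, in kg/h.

ṁ = 1030 kg/h

Δh = 2.34×(34.6−-19.0) + 360.0 + 1.40×(129−34.6) = 617.58 kJ/kg
Q = 177 kJ/s = 177 kJ/s = 637200 kJ/h
ṁ = Q/Δh = 637200 / 617.58 = 1031.8 kg/h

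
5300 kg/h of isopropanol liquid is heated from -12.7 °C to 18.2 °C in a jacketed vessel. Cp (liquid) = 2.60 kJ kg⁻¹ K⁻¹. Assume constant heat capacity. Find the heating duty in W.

Q = 118000 W

Q = ṁ·Cp·ΔT = 5300 × 2.60 × (18.2 − -12.7) = 425800 kJ/h
Converting: 425800 / 3600 s = 118.28 kW
Heating duty = 118280 W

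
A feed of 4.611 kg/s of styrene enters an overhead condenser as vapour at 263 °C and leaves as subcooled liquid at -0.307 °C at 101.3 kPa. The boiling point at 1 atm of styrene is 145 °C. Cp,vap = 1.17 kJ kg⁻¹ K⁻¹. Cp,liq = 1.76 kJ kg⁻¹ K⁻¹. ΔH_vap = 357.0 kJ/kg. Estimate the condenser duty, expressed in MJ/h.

vapour 263→145 °C: -138.06 kJ/kg
condensation at 145 °C: -357 kJ/kg
liquid 145→-0.307 °C: -255.74 kJ/kg
Δh = -138.06 + -357 + -255.74 = -750.8 kJ/kg
Q = ṁ·Δh = 4.611 kg/s × -750.8 kJ/kg = -3461.9 kJ/s
|Q| = 3461.9 kW = 12463 MJ/h

Q_c = 12500 MJ/h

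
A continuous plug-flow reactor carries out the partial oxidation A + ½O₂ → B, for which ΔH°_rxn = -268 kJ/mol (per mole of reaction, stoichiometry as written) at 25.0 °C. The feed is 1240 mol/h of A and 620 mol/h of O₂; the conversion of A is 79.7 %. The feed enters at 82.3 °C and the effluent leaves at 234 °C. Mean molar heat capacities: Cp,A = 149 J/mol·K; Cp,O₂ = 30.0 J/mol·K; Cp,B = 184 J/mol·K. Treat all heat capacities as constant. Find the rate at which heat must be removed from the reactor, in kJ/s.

Q_out = 63.9 kJ/s

Extent of reaction ξ = 0.797 × 1240 = 988.28 mol/h
Reaction term: ξ·ΔH°_rxn = 988.28 × -268 = -264860 kJ/h
Sensible, feed 82.3→25 °C: -11653 kJ/h
Outlet flows (mol/h): A 251.72, O₂ 125.86, B 988.28
Sensible, products 25→234 °C: 46633 kJ/h
Q = ΔH = -229880 kJ/h = -63.855 kW
Heat removed = 63.855 kJ/s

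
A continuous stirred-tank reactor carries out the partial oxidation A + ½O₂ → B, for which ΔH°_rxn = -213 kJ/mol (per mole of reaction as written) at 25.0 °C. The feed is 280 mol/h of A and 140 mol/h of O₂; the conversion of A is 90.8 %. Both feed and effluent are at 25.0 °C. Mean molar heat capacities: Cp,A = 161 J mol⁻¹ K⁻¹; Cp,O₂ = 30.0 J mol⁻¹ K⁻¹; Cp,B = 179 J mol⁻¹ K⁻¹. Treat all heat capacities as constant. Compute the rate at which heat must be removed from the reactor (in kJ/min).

Extent of reaction ξ = 0.908 × 280 = 254.24 mol/h
Reaction term: ξ·ΔH°_rxn = 254.24 × -213 = -54153 kJ/h
Q = ΔH = -54153 kJ/h = -15.043 kW
Heat removed = 902.55 kJ/min

Q_out = 903 kJ/min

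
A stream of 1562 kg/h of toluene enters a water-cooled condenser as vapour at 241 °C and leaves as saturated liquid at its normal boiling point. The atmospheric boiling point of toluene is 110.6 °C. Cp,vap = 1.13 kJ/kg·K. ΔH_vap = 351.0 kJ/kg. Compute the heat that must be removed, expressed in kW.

Q_c = 216 kW

vapour 241→110.6 °C: -147.35 kJ/kg
condensation at 110.6 °C: -351 kJ/kg
Δh = -147.35 + -351 = -498.35 kJ/kg
Q = ṁ·Δh = 1562 kg/h × -498.35 kJ/kg = -778430 kJ/h
|Q| = 216.23 kW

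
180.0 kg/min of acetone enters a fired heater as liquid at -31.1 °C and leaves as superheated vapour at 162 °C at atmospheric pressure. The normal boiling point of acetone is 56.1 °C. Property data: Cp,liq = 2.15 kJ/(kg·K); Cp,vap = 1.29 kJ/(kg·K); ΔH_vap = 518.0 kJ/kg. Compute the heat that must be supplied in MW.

liquid -31.1→56.1 °C: 187.48 kJ/kg
vaporisation at 56.1 °C: 518 kJ/kg
vapour 56.1→162 °C: 136.61 kJ/kg
Δh = 187.48 + 518 + 136.61 = 842.09 kJ/kg
Q = ṁ·Δh = 180.0 kg/min × 842.09 kJ/kg = 151580 kJ/min
|Q| = 2526.3 kW = 2.5263 MW

Q = 2.53 MW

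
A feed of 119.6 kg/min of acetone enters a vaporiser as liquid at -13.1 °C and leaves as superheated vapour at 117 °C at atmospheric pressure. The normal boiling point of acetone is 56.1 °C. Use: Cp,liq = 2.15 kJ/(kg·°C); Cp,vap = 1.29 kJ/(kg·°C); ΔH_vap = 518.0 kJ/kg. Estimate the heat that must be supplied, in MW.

liquid -13.1→56.1 °C: 148.78 kJ/kg
vaporisation at 56.1 °C: 518 kJ/kg
vapour 56.1→117 °C: 78.561 kJ/kg
Δh = 148.78 + 518 + 78.561 = 745.34 kJ/kg
Q = ṁ·Δh = 119.6 kg/min × 745.34 kJ/kg = 89143 kJ/min
|Q| = 1485.7 kW = 1.4857 MW

Q = 1.49 MW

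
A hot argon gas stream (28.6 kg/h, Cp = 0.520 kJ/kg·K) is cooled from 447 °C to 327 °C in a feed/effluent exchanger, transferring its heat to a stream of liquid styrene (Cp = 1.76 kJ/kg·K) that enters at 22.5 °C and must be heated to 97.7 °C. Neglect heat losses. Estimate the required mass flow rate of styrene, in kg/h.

ṁ_c = 13.5 kg/h

Heat released by hot stream: Q = 28.6 × 0.520 × (447 − 327) = 1784.6 kJ/h
Energy balance on cold side (adiabatic exchanger): Q = ṁ_c·Cp_c·(T_c,out − T_c,in)
ṁ_c = 1784.6 / [1.76 × (97.7 − 22.5)] = 13.484 kg/h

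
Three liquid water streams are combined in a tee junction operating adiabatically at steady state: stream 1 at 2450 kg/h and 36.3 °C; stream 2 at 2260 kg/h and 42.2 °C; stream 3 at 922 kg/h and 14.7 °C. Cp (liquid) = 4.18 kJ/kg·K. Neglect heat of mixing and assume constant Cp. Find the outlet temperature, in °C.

No heat crosses the boundary, so H_out = H_in.
Σ ṁᵢCp,ᵢTᵢ = 2450×4.18×36.3 + 2260×4.18×42.2 + 922×4.18×14.7 = 827060
Σ ṁᵢCp,ᵢ = 2450×4.18 + 2260×4.18 + 922×4.18 = 23542
T_out = 827060 / 23542 = 35.131 °C

T_out = 35.1 °C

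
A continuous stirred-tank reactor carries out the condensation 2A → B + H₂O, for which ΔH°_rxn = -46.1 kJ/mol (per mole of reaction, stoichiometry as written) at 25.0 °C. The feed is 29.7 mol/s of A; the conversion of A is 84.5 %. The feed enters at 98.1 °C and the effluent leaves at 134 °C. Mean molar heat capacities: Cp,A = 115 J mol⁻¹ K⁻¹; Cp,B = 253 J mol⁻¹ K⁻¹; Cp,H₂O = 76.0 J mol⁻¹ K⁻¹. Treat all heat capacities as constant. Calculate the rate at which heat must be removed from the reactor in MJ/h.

Extent of reaction ξ = 0.845 × 29.7 / 2 = 12.548 mol/s
Reaction term: ξ·ΔH°_rxn = 12.548 × -46.1 = -578.47 kJ/s
Sensible, feed 98.1→25 °C: -249.67 kJ/s
Outlet flows (mol/s): A 4.6035, B 12.548, H₂O 12.548
Sensible, products 25→134 °C: 507.7 kJ/s
Q = ΔH = -320.45 kJ/s = -320.45 kW
Heat removed = 1153.6 MJ/h

Q_out = 1150 MJ/h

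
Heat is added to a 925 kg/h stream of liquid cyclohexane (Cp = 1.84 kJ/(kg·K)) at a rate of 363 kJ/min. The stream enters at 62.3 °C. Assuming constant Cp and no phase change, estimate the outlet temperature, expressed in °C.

T_out = 75.1 °C

Q = 363 kJ/min = 21780 kJ/h
ΔT = Q/(ṁ·Cp) = 21780/(925×1.84) = 12.797 K
T_out = 62.3 + 12.797 = 75.097 °C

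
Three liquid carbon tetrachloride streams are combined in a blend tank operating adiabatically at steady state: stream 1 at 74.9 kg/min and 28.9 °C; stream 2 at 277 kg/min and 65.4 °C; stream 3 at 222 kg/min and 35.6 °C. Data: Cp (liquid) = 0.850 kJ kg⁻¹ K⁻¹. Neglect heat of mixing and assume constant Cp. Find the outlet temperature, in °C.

T_out = 49.1 °C

Adiabatic, steady state ⇒ Σ ṁᵢCp,ᵢ(T_out − Tᵢ) = 0
T_out = Σ ṁᵢCp,ᵢTᵢ / Σ ṁᵢCp,ᵢ
      = 23956 / 487.81 = 49.109 °C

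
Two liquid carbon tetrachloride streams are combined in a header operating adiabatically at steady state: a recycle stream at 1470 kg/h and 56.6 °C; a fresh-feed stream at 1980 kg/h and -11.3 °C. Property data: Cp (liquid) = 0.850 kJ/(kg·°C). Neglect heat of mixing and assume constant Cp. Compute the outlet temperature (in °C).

T_out = 17.6 °C

Adiabatic, steady state ⇒ Σ ṁᵢCp,ᵢ(T_out − Tᵢ) = 0
T_out = Σ ṁᵢCp,ᵢTᵢ / Σ ṁᵢCp,ᵢ
      = 51704 / 2932.5 = 17.631 °C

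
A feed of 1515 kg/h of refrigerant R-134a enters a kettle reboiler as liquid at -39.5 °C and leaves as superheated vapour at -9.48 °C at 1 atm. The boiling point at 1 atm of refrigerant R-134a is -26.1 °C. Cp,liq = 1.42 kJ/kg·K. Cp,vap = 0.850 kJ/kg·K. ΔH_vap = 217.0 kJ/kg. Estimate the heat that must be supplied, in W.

Q = 105000 W

liquid -39.5→-26.1 °C: 19.028 kJ/kg
vaporisation at -26.1 °C: 217 kJ/kg
vapour -26.1→-9.48 °C: 14.127 kJ/kg
Δh = 19.028 + 217 + 14.127 = 250.16 kJ/kg
Q = ṁ·Δh = 1515 kg/h × 250.16 kJ/kg = 378980 kJ/h
|Q| = 105.27 kW = 105270 W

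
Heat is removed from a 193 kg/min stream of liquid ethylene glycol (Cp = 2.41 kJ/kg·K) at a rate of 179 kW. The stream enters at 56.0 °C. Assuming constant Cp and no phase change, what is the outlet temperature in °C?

T_out = 32.9 °C

Q = 179 kW = 10740 kJ/min
ΔT = Q/(ṁ·Cp) = 10740/(193×2.41) = 23.09 K
T_out = 56.0 − 23.09 = 32.91 °C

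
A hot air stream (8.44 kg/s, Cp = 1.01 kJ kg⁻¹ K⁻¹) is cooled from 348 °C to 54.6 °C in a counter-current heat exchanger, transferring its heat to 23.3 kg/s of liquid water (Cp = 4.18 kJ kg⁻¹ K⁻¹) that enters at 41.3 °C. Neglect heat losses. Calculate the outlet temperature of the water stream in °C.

T_c,out = 67.0 °C

Heat released by hot stream: Q = 8.44 × 1.01 × (348 − 54.6) = 2501.1 kJ/s
Energy balance on cold side (adiabatic exchanger): Q = ṁ_c·Cp_c·(T_c,out − T_c,in)
T_c,out = 41.3 + 2501.1/(23.3 × 4.18) = 66.98 °C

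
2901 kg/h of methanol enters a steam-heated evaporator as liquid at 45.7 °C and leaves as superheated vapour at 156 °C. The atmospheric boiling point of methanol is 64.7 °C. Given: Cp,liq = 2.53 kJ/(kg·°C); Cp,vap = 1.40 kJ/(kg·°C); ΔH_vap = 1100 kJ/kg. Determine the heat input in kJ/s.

liquid 45.7→64.7 °C: 48.07 kJ/kg
vaporisation at 64.7 °C: 1100 kJ/kg
vapour 64.7→156 °C: 127.82 kJ/kg
Δh = 48.07 + 1100 + 127.82 = 1275.9 kJ/kg
Q = ṁ·Δh = 2901 kg/h × 1275.9 kJ/kg = 3.7014e+06 kJ/h
|Q| = 1028.2 kW

Q = 1030 kJ/s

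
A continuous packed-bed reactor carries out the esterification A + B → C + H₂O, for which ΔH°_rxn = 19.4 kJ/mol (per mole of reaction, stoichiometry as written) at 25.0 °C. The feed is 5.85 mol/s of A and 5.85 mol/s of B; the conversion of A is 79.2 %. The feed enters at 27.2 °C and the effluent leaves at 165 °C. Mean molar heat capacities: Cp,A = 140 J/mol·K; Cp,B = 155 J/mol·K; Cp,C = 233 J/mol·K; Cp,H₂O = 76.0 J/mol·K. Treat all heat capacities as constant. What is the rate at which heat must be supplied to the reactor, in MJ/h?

Extent of reaction ξ = 0.792 × 5.85 = 4.6332 mol/s
Reaction term: ξ·ΔH°_rxn = 4.6332 × 19.4 = 89.884 kJ/s
Sensible, feed 27.2→25 °C: -3.7966 kJ/s
Outlet flows (mol/s): A 1.2168, B 1.2168, C 4.6332, H₂O 4.6332
Sensible, products 25→165 °C: 250.69 kJ/s
Q = ΔH = 336.77 kJ/s = 336.77 kW
Heat supplied = 1212.4 MJ/h

Q_in = 1210 MJ/h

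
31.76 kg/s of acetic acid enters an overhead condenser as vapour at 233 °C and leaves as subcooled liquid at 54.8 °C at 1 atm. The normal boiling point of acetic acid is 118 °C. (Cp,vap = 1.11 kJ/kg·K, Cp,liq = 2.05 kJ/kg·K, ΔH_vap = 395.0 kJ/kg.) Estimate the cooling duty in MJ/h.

Q_c = 74600 MJ/h

vapour 233→118 °C: -127.65 kJ/kg
condensation at 118 °C: -395 kJ/kg
liquid 118→54.8 °C: -129.56 kJ/kg
Δh = -127.65 + -395 + -129.56 = -652.21 kJ/kg
Q = ṁ·Δh = 31.76 kg/s × -652.21 kJ/kg = -20714 kJ/s
|Q| = 20714 kW = 74571 MJ/h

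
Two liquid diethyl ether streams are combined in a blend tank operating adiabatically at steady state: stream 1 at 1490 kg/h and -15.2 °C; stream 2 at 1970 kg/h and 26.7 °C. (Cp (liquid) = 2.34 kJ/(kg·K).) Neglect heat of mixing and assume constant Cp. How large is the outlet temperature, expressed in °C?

Adiabatic, steady state ⇒ Σ ṁᵢCp,ᵢ(T_out − Tᵢ) = 0
T_out = Σ ṁᵢCp,ᵢTᵢ / Σ ṁᵢCp,ᵢ
      = 70085 / 8096.4 = 8.6564 °C

T_out = 8.66 °C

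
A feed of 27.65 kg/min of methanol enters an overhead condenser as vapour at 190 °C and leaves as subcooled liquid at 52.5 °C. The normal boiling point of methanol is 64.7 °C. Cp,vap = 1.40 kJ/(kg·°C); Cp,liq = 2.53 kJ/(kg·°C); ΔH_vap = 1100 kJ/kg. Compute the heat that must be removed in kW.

Q_c = 602 kW

vapour 190→64.7 °C: -175.42 kJ/kg
condensation at 64.7 °C: -1100 kJ/kg
liquid 64.7→52.5 °C: -30.866 kJ/kg
Δh = -175.42 + -1100 + -30.866 = -1306.3 kJ/kg
Q = ṁ·Δh = 27.65 kg/min × -1306.3 kJ/kg = -36119 kJ/min
|Q| = 601.98 kW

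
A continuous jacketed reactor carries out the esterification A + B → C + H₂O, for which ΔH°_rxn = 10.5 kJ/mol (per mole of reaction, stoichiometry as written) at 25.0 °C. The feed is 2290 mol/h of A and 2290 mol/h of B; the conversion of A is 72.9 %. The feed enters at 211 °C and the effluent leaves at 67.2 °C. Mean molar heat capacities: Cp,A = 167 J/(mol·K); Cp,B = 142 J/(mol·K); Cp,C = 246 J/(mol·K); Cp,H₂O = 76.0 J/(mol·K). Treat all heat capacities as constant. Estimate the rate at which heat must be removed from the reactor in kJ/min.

Q_out = 1390 kJ/min

Extent of reaction ξ = 0.729 × 2290 = 1669.4 mol/h
Reaction term: ξ·ΔH°_rxn = 1669.4 × 10.5 = 17529 kJ/h
Sensible, feed 211→25 °C: -131620 kJ/h
Outlet flows (mol/h): A 620.59, B 620.59, C 1669.4, H₂O 1669.4
Sensible, products 25→67.2 °C: 30777 kJ/h
Q = ΔH = -83310 kJ/h = -23.142 kW
Heat removed = 1388.5 kJ/min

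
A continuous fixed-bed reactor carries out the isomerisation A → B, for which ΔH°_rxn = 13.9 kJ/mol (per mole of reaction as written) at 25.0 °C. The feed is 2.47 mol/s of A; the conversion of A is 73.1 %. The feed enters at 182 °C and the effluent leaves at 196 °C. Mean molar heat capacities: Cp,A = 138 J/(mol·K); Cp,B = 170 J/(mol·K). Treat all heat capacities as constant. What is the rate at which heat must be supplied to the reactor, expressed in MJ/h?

Extent of reaction ξ = 0.731 × 2.47 = 1.8056 mol/s
Reaction term: ξ·ΔH°_rxn = 1.8056 × 13.9 = 25.097 kJ/s
Sensible, feed 182→25 °C: -53.515 kJ/s
Outlet flows (mol/s): A 0.66443, B 1.8056
Sensible, products 25→196 °C: 68.167 kJ/s
Q = ΔH = 39.75 kJ/s = 39.75 kW
Heat supplied = 143.1 MJ/h

Q_in = 143 MJ/h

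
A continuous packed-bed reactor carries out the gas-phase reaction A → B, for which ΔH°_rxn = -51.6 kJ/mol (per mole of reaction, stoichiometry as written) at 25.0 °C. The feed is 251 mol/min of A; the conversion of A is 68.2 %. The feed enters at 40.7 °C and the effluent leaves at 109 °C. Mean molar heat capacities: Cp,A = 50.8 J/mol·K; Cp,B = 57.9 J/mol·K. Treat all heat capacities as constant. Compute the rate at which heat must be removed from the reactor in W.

Extent of reaction ξ = 0.682 × 251 = 171.18 mol/min
Reaction term: ξ·ΔH°_rxn = 171.18 × -51.6 = -8833 kJ/min
Sensible, feed 40.7→25 °C: -200.19 kJ/min
Outlet flows (mol/min): A 79.818, B 171.18
Sensible, products 25→109 °C: 1173.2 kJ/min
Q = ΔH = -7860 kJ/min = -131 kW
Heat removed = 131000 W

Q_out = 131000 W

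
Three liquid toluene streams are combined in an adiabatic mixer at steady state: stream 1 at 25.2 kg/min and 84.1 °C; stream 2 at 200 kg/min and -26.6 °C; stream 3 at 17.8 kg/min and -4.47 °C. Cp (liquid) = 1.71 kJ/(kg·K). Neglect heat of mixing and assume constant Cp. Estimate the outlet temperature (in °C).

Energy balance with Q = 0: Σ ṁᵢCp,ᵢ(T_out − Tᵢ) = 0
T_out = Σ ṁᵢCp,ᵢTᵢ / Σ ṁᵢCp,ᵢ
      = -5609.2 / 415.53 = -13.499 °C

T_out = -13.5 °C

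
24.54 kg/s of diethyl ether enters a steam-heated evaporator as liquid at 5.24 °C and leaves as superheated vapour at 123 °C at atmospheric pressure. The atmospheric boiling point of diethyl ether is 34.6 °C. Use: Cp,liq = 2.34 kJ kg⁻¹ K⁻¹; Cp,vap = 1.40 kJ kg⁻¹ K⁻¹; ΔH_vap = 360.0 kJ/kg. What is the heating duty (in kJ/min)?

Q = 813000 kJ/min

liquid 5.24→34.6 °C: 68.702 kJ/kg
vaporisation at 34.6 °C: 360 kJ/kg
vapour 34.6→123 °C: 123.76 kJ/kg
Δh = 68.702 + 360 + 123.76 = 552.46 kJ/kg
Q = ṁ·Δh = 24.54 kg/s × 552.46 kJ/kg = 13557 kJ/s
|Q| = 13557 kW = 813450 kJ/min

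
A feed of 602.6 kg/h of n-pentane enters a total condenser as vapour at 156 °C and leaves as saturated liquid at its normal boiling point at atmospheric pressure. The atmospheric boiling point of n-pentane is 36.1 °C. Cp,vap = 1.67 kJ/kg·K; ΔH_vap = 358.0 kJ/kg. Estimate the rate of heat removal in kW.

Q_c = 93.4 kW

vapour 156→36.1 °C: -200.23 kJ/kg
condensation at 36.1 °C: -358 kJ/kg
Δh = -200.23 + -358 = -558.23 kJ/kg
Q = ṁ·Δh = 602.6 kg/h × -558.23 kJ/kg = -336390 kJ/h
|Q| = 93.442 kW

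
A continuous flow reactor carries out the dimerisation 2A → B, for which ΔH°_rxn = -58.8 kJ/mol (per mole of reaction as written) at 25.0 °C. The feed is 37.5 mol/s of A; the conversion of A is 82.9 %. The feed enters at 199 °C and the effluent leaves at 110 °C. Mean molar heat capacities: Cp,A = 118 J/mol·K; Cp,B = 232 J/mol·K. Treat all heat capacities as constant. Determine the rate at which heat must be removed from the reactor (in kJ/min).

Q_out = 78800 kJ/min

Extent of reaction ξ = 0.829 × 37.5 / 2 = 15.544 mol/s
Reaction term: ξ·ΔH°_rxn = 15.544 × -58.8 = -913.97 kJ/s
Sensible, feed 199→25 °C: -769.95 kJ/s
Outlet flows (mol/s): A 6.4125, B 15.544
Sensible, products 25→110 °C: 370.84 kJ/s
Q = ΔH = -1313.1 kJ/s = -1313.1 kW
Heat removed = 78785 kJ/min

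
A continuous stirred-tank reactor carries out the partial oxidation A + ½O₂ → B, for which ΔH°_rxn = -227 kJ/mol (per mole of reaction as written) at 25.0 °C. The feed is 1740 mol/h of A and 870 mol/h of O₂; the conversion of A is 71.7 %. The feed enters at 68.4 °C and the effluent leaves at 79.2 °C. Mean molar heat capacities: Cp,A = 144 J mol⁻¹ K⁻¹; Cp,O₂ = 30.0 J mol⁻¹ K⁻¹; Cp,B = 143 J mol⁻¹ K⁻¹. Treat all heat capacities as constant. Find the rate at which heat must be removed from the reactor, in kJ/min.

Extent of reaction ξ = 0.717 × 1740 = 1247.6 mol/h
Reaction term: ξ·ΔH°_rxn = 1247.6 × -227 = -283200 kJ/h
Sensible, feed 68.4→25 °C: -12007 kJ/h
Outlet flows (mol/h): A 492.42, O₂ 246.21, B 1247.6
Sensible, products 25→79.2 °C: 13913 kJ/h
Q = ΔH = -281290 kJ/h = -78.137 kW
Heat removed = 4688.2 kJ/min

Q_out = 4690 kJ/min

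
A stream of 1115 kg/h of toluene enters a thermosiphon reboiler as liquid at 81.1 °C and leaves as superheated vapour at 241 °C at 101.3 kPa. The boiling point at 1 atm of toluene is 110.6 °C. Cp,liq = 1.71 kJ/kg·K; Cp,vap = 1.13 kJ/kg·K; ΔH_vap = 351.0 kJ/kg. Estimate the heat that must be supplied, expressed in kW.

Q = 170 kW

liquid 81.1→110.6 °C: 50.445 kJ/kg
vaporisation at 110.6 °C: 351 kJ/kg
vapour 110.6→241 °C: 147.35 kJ/kg
Δh = 50.445 + 351 + 147.35 = 548.8 kJ/kg
Q = ṁ·Δh = 1115 kg/h × 548.8 kJ/kg = 611910 kJ/h
|Q| = 169.97 kW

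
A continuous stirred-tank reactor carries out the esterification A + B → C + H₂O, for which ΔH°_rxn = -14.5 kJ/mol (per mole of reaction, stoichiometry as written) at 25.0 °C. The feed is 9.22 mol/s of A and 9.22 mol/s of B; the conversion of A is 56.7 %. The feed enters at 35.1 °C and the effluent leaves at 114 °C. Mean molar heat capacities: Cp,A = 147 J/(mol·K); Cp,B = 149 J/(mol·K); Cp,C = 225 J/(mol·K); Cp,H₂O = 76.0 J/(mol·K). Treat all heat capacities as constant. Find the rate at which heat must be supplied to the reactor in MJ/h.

Q_in = 511 MJ/h

Extent of reaction ξ = 0.567 × 9.22 = 5.2277 mol/s
Reaction term: ξ·ΔH°_rxn = 5.2277 × -14.5 = -75.802 kJ/s
Sensible, feed 35.1→25 °C: -27.564 kJ/s
Outlet flows (mol/s): A 3.9923, B 3.9923, C 5.2277, H₂O 5.2277
Sensible, products 25→114 °C: 245.22 kJ/s
Q = ΔH = 141.85 kJ/s = 141.85 kW
Heat supplied = 510.67 MJ/h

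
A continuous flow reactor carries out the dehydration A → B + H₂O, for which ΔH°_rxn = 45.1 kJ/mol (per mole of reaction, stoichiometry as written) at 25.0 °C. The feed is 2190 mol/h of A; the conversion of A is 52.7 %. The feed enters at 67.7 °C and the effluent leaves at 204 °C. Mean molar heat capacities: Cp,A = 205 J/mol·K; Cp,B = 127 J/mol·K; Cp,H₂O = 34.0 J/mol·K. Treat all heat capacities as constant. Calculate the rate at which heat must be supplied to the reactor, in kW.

Q_in = 28.9 kW

Extent of reaction ξ = 0.527 × 2190 = 1154.1 mol/h
Reaction term: ξ·ΔH°_rxn = 1154.1 × 45.1 = 52051 kJ/h
Sensible, feed 67.7→25 °C: -19170 kJ/h
Outlet flows (mol/h): A 1035.9, B 1154.1, H₂O 1154.1
Sensible, products 25→204 °C: 71272 kJ/h
Q = ΔH = 104150 kJ/h = 28.931 kW
Heat supplied = 28.931 kW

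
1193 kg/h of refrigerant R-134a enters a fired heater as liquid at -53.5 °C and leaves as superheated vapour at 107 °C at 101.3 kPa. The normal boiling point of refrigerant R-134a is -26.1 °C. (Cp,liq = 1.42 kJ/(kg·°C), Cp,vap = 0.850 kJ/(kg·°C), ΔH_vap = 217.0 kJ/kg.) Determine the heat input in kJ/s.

liquid -53.5→-26.1 °C: 38.908 kJ/kg
vaporisation at -26.1 °C: 217 kJ/kg
vapour -26.1→107 °C: 113.13 kJ/kg
Δh = 38.908 + 217 + 113.13 = 369.04 kJ/kg
Q = ṁ·Δh = 1193 kg/h × 369.04 kJ/kg = 440270 kJ/h
|Q| = 122.3 kW

Q = 122 kJ/s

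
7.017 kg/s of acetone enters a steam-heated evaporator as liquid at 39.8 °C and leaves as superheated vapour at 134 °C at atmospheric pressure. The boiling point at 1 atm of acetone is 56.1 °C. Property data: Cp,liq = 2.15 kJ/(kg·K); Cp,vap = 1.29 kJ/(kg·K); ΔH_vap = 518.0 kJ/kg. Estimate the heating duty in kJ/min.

liquid 39.8→56.1 °C: 35.045 kJ/kg
vaporisation at 56.1 °C: 518 kJ/kg
vapour 56.1→134 °C: 100.49 kJ/kg
Δh = 35.045 + 518 + 100.49 = 653.54 kJ/kg
Q = ṁ·Δh = 7.017 kg/s × 653.54 kJ/kg = 4585.9 kJ/s
|Q| = 4585.9 kW = 275150 kJ/min

Q = 275000 kJ/min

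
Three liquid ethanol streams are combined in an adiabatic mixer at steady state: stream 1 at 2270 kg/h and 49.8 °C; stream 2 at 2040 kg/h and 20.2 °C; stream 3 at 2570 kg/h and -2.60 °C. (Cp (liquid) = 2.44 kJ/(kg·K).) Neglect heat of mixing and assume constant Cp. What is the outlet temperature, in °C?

T_out = 21.4 °C

Adiabatic, steady state ⇒ Σ ṁᵢCp,ᵢ(T_out − Tᵢ) = 0
T_out = Σ ṁᵢCp,ᵢTᵢ / Σ ṁᵢCp,ᵢ
      = 360080 / 16787 = 21.449 °C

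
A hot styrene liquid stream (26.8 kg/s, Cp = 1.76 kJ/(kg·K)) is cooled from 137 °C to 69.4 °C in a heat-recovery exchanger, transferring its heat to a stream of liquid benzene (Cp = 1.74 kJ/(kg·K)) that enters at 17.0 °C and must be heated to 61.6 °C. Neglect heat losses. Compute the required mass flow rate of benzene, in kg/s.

Heat released by hot stream: Q = 26.8 × 1.76 × (137 − 69.4) = 3188.6 kJ/s
Energy balance on cold side (adiabatic exchanger): Q = ṁ_c·Cp_c·(T_c,out − T_c,in)
ṁ_c = 3188.6 / [1.74 × (61.6 − 17.0)] = 41.088 kg/s

ṁ_c = 41.1 kg/s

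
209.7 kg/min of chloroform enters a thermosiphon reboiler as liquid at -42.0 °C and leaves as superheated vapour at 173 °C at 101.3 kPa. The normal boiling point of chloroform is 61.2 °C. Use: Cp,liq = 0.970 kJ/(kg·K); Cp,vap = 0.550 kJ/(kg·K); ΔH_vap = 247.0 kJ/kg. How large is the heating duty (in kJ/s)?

liquid -42.0→61.2 °C: 100.1 kJ/kg
vaporisation at 61.2 °C: 247 kJ/kg
vapour 61.2→173 °C: 61.49 kJ/kg
Δh = 100.1 + 247 + 61.49 = 408.59 kJ/kg
Q = ṁ·Δh = 209.7 kg/min × 408.59 kJ/kg = 85682 kJ/min
|Q| = 1428 kW

Q = 1430 kJ/s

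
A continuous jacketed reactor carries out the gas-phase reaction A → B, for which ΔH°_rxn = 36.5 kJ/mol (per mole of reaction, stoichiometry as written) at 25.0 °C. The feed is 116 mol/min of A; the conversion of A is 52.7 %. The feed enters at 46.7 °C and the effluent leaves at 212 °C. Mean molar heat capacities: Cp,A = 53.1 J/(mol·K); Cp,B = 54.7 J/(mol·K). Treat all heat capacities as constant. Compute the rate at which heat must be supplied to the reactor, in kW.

Extent of reaction ξ = 0.527 × 116 = 61.132 mol/min
Reaction term: ξ·ΔH°_rxn = 61.132 × 36.5 = 2231.3 kJ/min
Sensible, feed 46.7→25 °C: -133.66 kJ/min
Outlet flows (mol/min): A 54.868, B 61.132
Sensible, products 25→212 °C: 1170.1 kJ/min
Q = ΔH = 3267.8 kJ/min = 54.463 kW
Heat supplied = 54.463 kW

Q_in = 54.5 kW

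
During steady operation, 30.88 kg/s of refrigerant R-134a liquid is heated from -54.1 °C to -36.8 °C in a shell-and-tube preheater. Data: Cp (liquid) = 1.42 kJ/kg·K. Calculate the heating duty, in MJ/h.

Q = 2730 MJ/h

Q = ṁ·Cp·ΔT = 30.88 × 1.42 × (-36.8 − -54.1) = 758.6 kJ/s
Heating duty = 2731 MJ/h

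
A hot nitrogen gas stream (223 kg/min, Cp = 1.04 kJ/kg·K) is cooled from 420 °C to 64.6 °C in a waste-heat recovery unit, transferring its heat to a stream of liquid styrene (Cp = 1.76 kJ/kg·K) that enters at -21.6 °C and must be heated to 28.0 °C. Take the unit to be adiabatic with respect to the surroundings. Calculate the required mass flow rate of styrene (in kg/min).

Heat released by hot stream: Q = 223 × 1.04 × (420 − 64.6) = 82424 kJ/min
Energy balance on cold side (adiabatic exchanger): Q = ṁ_c·Cp_c·(T_c,out − T_c,in)
ṁ_c = 82424 / [1.76 × (28.0 − -21.6)] = 944.19 kg/min

ṁ_c = 944 kg/min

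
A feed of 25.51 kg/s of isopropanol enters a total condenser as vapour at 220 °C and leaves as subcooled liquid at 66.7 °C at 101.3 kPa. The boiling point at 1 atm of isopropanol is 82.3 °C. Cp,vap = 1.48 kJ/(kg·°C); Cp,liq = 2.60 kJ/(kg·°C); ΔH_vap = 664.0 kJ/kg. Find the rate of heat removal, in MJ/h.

vapour 220→82.3 °C: -203.8 kJ/kg
condensation at 82.3 °C: -664 kJ/kg
liquid 82.3→66.7 °C: -40.56 kJ/kg
Δh = -203.8 + -664 + -40.56 = -908.36 kJ/kg
Q = ṁ·Δh = 25.51 kg/s × -908.36 kJ/kg = -23172 kJ/s
|Q| = 23172 kW = 83420 MJ/h

Q_c = 83400 MJ/h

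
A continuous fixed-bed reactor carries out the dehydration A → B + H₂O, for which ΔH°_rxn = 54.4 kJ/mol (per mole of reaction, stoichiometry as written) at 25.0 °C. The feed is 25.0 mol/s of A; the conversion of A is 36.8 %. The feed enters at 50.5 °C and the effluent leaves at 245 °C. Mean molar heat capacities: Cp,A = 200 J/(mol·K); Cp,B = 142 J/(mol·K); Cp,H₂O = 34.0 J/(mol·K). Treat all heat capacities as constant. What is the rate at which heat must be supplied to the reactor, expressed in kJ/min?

Q_in = 85500 kJ/min

Extent of reaction ξ = 0.368 × 25.0 = 9.2 mol/s
Reaction term: ξ·ΔH°_rxn = 9.2 × 54.4 = 500.48 kJ/s
Sensible, feed 50.5→25 °C: -127.5 kJ/s
Outlet flows (mol/s): A 15.8, B 9.2, H₂O 9.2
Sensible, products 25→245 °C: 1051.4 kJ/s
Q = ΔH = 1424.4 kJ/s = 1424.4 kW
Heat supplied = 85464 kJ/min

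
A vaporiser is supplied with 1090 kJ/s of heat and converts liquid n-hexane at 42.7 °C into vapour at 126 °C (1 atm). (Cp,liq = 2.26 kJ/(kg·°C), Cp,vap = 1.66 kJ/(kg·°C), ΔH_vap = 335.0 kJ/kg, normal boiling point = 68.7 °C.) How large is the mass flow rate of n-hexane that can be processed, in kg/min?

ṁ = 134 kg/min

Δh = 2.26×(68.7−42.7) + 335.0 + 1.66×(126−68.7) = 488.88 kJ/kg
Q = 1090 kJ/s = 1090 kJ/s = 65400 kJ/min
ṁ = Q/Δh = 65400 / 488.88 = 133.78 kg/min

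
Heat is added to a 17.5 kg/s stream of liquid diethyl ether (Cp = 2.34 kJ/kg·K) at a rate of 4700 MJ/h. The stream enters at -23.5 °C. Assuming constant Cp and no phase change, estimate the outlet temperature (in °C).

T_out = 8.38 °C

Q = 4700 MJ/h = 1305.6 kJ/s
ΔT = Q/(ṁ·Cp) = 1305.6/(17.5×2.34) = 31.882 K
T_out = -23.5 + 31.882 = 8.3817 °C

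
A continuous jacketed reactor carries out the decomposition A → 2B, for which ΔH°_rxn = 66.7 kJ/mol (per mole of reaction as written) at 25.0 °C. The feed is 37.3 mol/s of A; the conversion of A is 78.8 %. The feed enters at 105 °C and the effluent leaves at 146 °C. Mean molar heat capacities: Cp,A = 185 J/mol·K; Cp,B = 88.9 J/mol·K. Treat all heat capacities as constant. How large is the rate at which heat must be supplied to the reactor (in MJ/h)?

Extent of reaction ξ = 0.788 × 37.3 = 29.392 mol/s
Reaction term: ξ·ΔH°_rxn = 29.392 × 66.7 = 1960.5 kJ/s
Sensible, feed 105→25 °C: -552.04 kJ/s
Outlet flows (mol/s): A 7.9076, B 58.785
Sensible, products 25→146 °C: 809.35 kJ/s
Q = ΔH = 2217.8 kJ/s = 2217.8 kW
Heat supplied = 7984 MJ/h

Q_in = 7980 MJ/h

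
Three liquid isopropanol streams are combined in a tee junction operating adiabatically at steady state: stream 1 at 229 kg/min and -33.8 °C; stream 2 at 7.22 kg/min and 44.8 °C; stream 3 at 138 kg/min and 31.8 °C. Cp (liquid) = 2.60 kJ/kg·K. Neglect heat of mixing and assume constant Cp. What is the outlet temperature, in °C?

T_out = -8.09 °C

No heat crosses the boundary, so H_out = H_in.
Σ ṁᵢCp,ᵢTᵢ = 229×2.60×-33.8 + 7.22×2.60×44.8 + 138×2.60×31.8 = -7873.7
Σ ṁᵢCp,ᵢ = 229×2.60 + 7.22×2.60 + 138×2.60 = 972.97
T_out = -7873.7 / 972.97 = -8.0924 °C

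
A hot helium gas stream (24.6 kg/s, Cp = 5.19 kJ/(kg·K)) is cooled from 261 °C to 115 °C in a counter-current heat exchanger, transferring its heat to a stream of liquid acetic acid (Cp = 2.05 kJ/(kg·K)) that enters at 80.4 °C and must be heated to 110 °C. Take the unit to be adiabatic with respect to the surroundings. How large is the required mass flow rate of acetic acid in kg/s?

ṁ_c = 307 kg/s

Heat released by hot stream: Q = 24.6 × 5.19 × (261 − 115) = 18640 kJ/s
Energy balance on cold side (adiabatic exchanger): Q = ṁ_c·Cp_c·(T_c,out − T_c,in)
ṁ_c = 18640 / [2.05 × (110 − 80.4)] = 307.19 kg/s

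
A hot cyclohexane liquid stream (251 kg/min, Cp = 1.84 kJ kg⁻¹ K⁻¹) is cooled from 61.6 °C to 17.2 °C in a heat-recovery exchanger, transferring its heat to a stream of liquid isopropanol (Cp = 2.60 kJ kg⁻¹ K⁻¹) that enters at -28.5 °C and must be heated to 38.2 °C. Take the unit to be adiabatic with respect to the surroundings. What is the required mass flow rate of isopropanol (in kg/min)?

Heat released by hot stream: Q = 251 × 1.84 × (61.6 − 17.2) = 20506 kJ/min
Energy balance on cold side (adiabatic exchanger): Q = ṁ_c·Cp_c·(T_c,out − T_c,in)
ṁ_c = 20506 / [2.60 × (38.2 − -28.5)] = 118.24 kg/min

ṁ_c = 118 kg/min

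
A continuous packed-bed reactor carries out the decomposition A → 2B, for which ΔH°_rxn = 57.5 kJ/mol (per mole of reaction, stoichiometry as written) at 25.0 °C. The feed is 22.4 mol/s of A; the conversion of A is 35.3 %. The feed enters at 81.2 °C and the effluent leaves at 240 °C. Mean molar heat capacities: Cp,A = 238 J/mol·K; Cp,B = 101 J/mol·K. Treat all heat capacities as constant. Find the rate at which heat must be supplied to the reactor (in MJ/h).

Q_in = 4460 MJ/h

Extent of reaction ξ = 0.353 × 22.4 = 7.9072 mol/s
Reaction term: ξ·ΔH°_rxn = 7.9072 × 57.5 = 454.66 kJ/s
Sensible, feed 81.2→25 °C: -299.61 kJ/s
Outlet flows (mol/s): A 14.493, B 15.814
Sensible, products 25→240 °C: 1085 kJ/s
Q = ΔH = 1240.1 kJ/s = 1240.1 kW
Heat supplied = 4464.2 MJ/h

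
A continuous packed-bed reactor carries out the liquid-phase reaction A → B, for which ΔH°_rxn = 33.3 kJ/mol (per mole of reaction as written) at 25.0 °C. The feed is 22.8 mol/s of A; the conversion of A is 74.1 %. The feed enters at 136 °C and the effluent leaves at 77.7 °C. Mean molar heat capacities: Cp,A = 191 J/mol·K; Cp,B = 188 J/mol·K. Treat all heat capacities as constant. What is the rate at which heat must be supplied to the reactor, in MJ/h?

Q_in = 1100 MJ/h

Extent of reaction ξ = 0.741 × 22.8 = 16.895 mol/s
Reaction term: ξ·ΔH°_rxn = 16.895 × 33.3 = 562.6 kJ/s
Sensible, feed 136→25 °C: -483.38 kJ/s
Outlet flows (mol/s): A 5.9052, B 16.895
Sensible, products 25→77.7 °C: 226.83 kJ/s
Q = ΔH = 306.04 kJ/s = 306.04 kW
Heat supplied = 1101.7 MJ/h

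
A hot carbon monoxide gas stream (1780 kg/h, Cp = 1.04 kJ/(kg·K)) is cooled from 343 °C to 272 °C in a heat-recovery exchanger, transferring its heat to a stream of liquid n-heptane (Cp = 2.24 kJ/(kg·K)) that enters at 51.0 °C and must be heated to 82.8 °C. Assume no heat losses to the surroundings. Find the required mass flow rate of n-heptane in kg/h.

ṁ_c = 1850 kg/h

Heat released by hot stream: Q = 1780 × 1.04 × (343 − 272) = 131440 kJ/h
Energy balance on cold side (adiabatic exchanger): Q = ṁ_c·Cp_c·(T_c,out − T_c,in)
ṁ_c = 131440 / [2.24 × (82.8 − 51.0)] = 1845.2 kg/h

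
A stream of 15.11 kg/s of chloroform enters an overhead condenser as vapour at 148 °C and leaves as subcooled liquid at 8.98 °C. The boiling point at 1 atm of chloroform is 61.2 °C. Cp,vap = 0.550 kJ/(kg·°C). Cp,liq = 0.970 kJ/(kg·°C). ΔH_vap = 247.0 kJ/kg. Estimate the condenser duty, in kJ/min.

Q_c = 313000 kJ/min

vapour 148→61.2 °C: -47.74 kJ/kg
condensation at 61.2 °C: -247 kJ/kg
liquid 61.2→8.98 °C: -50.653 kJ/kg
Δh = -47.74 + -247 + -50.653 = -345.39 kJ/kg
Q = ṁ·Δh = 15.11 kg/s × -345.39 kJ/kg = -5218.9 kJ/s
|Q| = 5218.9 kW = 313130 kJ/min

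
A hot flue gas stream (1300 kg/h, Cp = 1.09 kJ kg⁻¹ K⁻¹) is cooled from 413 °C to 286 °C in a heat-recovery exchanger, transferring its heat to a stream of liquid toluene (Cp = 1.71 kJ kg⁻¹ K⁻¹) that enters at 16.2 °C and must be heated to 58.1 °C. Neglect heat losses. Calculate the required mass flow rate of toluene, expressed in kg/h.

ṁ_c = 2510 kg/h

Heat released by hot stream: Q = 1300 × 1.09 × (413 − 286) = 179960 kJ/h
Energy balance on cold side (adiabatic exchanger): Q = ṁ_c·Cp_c·(T_c,out − T_c,in)
ṁ_c = 179960 / [1.71 × (58.1 − 16.2)] = 2511.7 kg/h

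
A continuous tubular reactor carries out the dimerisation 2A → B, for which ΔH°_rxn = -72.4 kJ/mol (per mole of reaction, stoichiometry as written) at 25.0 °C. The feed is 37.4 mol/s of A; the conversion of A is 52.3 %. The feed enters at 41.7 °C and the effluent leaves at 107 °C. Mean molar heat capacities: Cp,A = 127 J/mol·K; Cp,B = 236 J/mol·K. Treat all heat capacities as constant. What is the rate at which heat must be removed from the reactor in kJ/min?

Q_out = 24700 kJ/min

Extent of reaction ξ = 0.523 × 37.4 / 2 = 9.7801 mol/s
Reaction term: ξ·ΔH°_rxn = 9.7801 × -72.4 = -708.08 kJ/s
Sensible, feed 41.7→25 °C: -79.322 kJ/s
Outlet flows (mol/s): A 17.84, B 9.7801
Sensible, products 25→107 °C: 375.05 kJ/s
Q = ΔH = -412.35 kJ/s = -412.35 kW
Heat removed = 24741 kJ/min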